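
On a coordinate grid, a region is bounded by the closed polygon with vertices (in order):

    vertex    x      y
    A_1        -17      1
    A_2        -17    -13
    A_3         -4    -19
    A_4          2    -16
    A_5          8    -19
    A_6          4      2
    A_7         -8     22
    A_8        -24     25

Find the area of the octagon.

Σ = (238) + (271) + (102) + (90) + (92) + (104) + (328) + (401) = 1626
Area = |Σ|/2 = 813.

813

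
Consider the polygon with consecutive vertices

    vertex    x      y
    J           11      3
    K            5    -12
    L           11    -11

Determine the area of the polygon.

Cross-terms: -147, 77, 154  ⇒  Σ = 84
Area = |Σ|/2 = 42.

42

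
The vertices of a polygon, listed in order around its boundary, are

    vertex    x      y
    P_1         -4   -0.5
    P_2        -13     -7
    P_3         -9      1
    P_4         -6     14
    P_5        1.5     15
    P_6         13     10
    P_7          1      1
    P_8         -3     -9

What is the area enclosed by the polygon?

Apply the surveyor's formula: 2A = Σ (x_i·y_{i+1} − x_{i+1}·y_i), indices taken mod 8.
Cross-terms: 21.5, -76, -120, -111, -180, 3, -6, -34.5  ⇒  Σ = -503
Area = |Σ|/2 = 251.5.

251.5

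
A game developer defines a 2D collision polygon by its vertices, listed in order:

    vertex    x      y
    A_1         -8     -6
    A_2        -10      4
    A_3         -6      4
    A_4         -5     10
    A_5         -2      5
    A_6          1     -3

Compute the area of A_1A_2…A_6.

91

Apply the shoelace formula: 2A = Σ (x_i·y_{i+1} − x_{i+1}·y_i), indices taken mod 6.
A_1→A_2: (-8)(4) − (-10)(-6) = -92
A_2→A_3: (-10)(4) − (-6)(4) = -16
A_3→A_4: (-6)(10) − (-5)(4) = -40
A_4→A_5: (-5)(5) − (-2)(10) = -5
A_5→A_6: (-2)(-3) − (1)(5) = 1
A_6→A_1: (1)(-6) − (-8)(-3) = -30
Σ = -182
Area = |Σ|/2 = 91.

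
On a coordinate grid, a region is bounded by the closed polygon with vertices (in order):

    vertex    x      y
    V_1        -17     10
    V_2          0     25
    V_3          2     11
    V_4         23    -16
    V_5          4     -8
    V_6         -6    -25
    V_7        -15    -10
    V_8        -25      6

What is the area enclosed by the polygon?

V_1→V_2: (-17)(25) − (0)(10) = -425
V_2→V_3: (0)(11) − (2)(25) = -50
V_3→V_4: (2)(-16) − (23)(11) = -285
V_4→V_5: (23)(-8) − (4)(-16) = -120
V_5→V_6: (4)(-25) − (-6)(-8) = -148
V_6→V_7: (-6)(-10) − (-15)(-25) = -315
V_7→V_8: (-15)(6) − (-25)(-10) = -340
V_8→V_1: (-25)(10) − (-17)(6) = -148
Σ = -1831
Area = |Σ|/2 = 915.5.

915.5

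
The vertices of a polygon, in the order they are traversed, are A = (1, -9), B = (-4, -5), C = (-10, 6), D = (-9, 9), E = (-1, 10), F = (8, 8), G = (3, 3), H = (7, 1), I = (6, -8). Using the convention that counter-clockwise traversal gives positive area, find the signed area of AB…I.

Apply the shoelace formula: 2A = Σ (x_i·y_{i+1} − x_{i+1}·y_i), indices taken mod 9.
A→B: (1)(-5) − (-4)(-9) = -41
B→C: (-4)(6) − (-10)(-5) = -74
C→D: (-10)(9) − (-9)(6) = -36
D→E: (-9)(10) − (-1)(9) = -81
E→F: (-1)(8) − (8)(10) = -88
F→G: (8)(3) − (3)(8) = 0
G→H: (3)(1) − (7)(3) = -18
H→I: (7)(-8) − (6)(1) = -62
I→A: (6)(-9) − (1)(-8) = -46
Σ = -446
Signed area = Σ/2 = -223 (negative ⇒ clockwise traversal).

-223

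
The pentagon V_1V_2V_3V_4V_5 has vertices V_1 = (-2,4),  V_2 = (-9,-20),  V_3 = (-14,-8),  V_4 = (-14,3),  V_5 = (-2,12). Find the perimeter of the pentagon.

|V_1V_2| = √((-7)² + (-24)²) = √625 = 25
|V_2V_3| = √((-5)² + (12)²) = √169 = 13
|V_3V_4| = √((0)² + (11)²) = √121 = 11
|V_4V_5| = √((12)² + (9)²) = √225 = 15
|V_5V_1| = √((0)² + (-8)²) = √64 = 8
Perimeter = 25 + 13 + 11 + 15 + 8 = 72.

72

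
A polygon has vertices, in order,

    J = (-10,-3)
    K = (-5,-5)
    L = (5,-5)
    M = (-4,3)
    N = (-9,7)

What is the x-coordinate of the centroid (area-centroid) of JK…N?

Apply the shoelace formula. First the cross-terms c_i = x_i·y_{i+1} − x_{i+1}·y_i:
  35, 50, -5, -1, 97  ⇒  2A = 176, A = 88.
Then Σ (x_i + x_{i+1})·c_i = -2360, so x̄ = -2360 / (6·88) = -295/66.

-295/66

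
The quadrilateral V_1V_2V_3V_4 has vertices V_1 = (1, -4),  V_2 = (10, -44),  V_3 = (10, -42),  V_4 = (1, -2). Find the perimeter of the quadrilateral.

86

|V_1V_2| = √((9)² + (-40)²) = √1681 = 41
|V_2V_3| = √((0)² + (2)²) = √4 = 2
|V_3V_4| = √((-9)² + (40)²) = √1681 = 41
|V_4V_1| = √((0)² + (-2)²) = √4 = 2
Perimeter = 41 + 2 + 41 + 2 = 86.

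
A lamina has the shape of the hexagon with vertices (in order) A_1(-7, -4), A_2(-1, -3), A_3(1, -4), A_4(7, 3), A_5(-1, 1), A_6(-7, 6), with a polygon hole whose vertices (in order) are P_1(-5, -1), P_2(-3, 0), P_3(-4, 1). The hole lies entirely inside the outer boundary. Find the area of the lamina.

Outer boundary:
Apply the shoelace (surveyor's) formula: 2A = Σ (x_i·y_{i+1} − x_{i+1}·y_i), indices taken mod 6.
Σ = (17) + (7) + (31) + (10) + (1) + (70) = 136
Area = |Σ|/2 = 68.
Hole:
Apply the shoelace formula: 2A = Σ (x_i·y_{i+1} − x_{i+1}·y_i), indices taken mod 3.
Σ = (-3) + (-3) + (9) = 3
Area = |Σ|/2 = 1.5.
Net area = 68 − 1.5 = 66.5.

66.5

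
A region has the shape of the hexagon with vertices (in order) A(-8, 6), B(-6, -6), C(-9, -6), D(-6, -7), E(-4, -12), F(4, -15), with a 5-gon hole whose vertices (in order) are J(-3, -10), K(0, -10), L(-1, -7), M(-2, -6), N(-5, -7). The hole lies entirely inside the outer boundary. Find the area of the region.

Outer boundary:
Cross-terms: 84, -18, 27, 44, 108, -96  ⇒  Σ = 149
Area = |Σ|/2 = 74.5.
Hole:
Σ = (30) + (-10) + (-8) + (-16) + (29) = 25
Area = |Σ|/2 = 12.5.
Net area = 74.5 − 12.5 = 62.

62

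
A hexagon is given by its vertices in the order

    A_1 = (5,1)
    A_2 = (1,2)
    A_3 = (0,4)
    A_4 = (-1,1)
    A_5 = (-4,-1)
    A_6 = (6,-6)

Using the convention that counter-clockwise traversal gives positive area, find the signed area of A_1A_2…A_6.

44

Cross-terms: 9, 4, 4, 5, 30, 36  ⇒  Σ = 88
Signed area = Σ/2 = 44 (positive ⇒ counter-clockwise traversal).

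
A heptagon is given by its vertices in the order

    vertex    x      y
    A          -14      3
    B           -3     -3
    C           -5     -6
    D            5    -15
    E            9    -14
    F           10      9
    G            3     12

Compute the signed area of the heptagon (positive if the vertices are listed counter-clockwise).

Apply the surveyor's formula: 2A = Σ (x_i·y_{i+1} − x_{i+1}·y_i), indices taken mod 7.
A→B: (-14)(-3) − (-3)(3) = 51
B→C: (-3)(-6) − (-5)(-3) = 3
C→D: (-5)(-15) − (5)(-6) = 105
D→E: (5)(-14) − (9)(-15) = 65
E→F: (9)(9) − (10)(-14) = 221
F→G: (10)(12) − (3)(9) = 93
G→A: (3)(3) − (-14)(12) = 177
Σ = 715
Signed area = Σ/2 = 357.5 (positive ⇒ counter-clockwise traversal).

357.5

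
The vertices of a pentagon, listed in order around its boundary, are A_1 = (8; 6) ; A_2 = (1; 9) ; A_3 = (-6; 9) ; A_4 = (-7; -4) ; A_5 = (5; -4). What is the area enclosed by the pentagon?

Apply the shoelace formula: 2A = Σ (x_i·y_{i+1} − x_{i+1}·y_i), indices taken mod 5.
Cross-terms: 66, 63, 87, 48, 62  ⇒  Σ = 326
Area = |Σ|/2 = 163.

163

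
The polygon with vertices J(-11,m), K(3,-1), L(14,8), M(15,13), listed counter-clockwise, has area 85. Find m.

The doubled signed area Σ (x_i y_{i+1} − x_{i+1} y_i) is linear in m.
With m=0 it equals 254; the coefficient of m is 12 (from the two edges through J).
So 12·m + 254 = 2·85 = 170 ⇒ m = -7.

-7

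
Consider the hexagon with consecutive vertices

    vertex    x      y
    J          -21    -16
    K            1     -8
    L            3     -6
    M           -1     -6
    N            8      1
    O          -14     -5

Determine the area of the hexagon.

Σ = (184) + (18) + (-24) + (47) + (-26) + (119) = 318
Area = |Σ|/2 = 159.

159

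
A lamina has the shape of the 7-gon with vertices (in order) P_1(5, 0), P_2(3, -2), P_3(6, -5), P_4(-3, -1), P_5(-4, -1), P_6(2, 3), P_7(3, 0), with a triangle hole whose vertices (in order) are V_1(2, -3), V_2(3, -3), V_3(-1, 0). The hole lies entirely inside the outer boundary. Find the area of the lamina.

25.5

Outer boundary:
Apply Gauss's area formula: 2A = Σ (x_i·y_{i+1} − x_{i+1}·y_i), indices taken mod 7.
P_1→P_2: (5)(-2) − (3)(0) = -10
P_2→P_3: (3)(-5) − (6)(-2) = -3
P_3→P_4: (6)(-1) − (-3)(-5) = -21
P_4→P_5: (-3)(-1) − (-4)(-1) = -1
P_5→P_6: (-4)(3) − (2)(-1) = -10
P_6→P_7: (2)(0) − (3)(3) = -9
P_7→P_1: (3)(0) − (5)(0) = 0
Σ = -54
Area = |Σ|/2 = 27.
Hole:
V_1→V_2: (2)(-3) − (3)(-3) = 3
V_2→V_3: (3)(0) − (-1)(-3) = -3
V_3→V_1: (-1)(-3) − (2)(0) = 3
Σ = 3
Area = |Σ|/2 = 1.5.
Net area = 27 − 1.5 = 25.5.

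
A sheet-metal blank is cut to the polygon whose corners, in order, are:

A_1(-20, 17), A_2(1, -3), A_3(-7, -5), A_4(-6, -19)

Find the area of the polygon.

181

Apply Gauss's area formula: 2A = Σ (x_i·y_{i+1} − x_{i+1}·y_i), indices taken mod 4.
Σ = (43) + (-26) + (103) + (-482) = -362
Area = |Σ|/2 = 181.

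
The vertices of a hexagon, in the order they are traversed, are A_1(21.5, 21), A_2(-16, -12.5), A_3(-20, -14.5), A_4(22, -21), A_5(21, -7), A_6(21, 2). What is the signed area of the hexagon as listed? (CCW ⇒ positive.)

831.125

Apply the surveyor's formula: 2A = Σ (x_i·y_{i+1} − x_{i+1}·y_i), indices taken mod 6.
Σ = (67.25) + (-18) + (739) + (287) + (189) + (398) = 1662.25
Signed area = Σ/2 = 831.125 (positive ⇒ counter-clockwise traversal).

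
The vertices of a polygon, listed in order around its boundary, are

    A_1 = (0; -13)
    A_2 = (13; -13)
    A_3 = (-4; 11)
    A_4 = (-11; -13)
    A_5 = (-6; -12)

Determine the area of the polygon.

282.5

Σ = (169) + (91) + (173) + (54) + (78) = 565
Area = |Σ|/2 = 282.5.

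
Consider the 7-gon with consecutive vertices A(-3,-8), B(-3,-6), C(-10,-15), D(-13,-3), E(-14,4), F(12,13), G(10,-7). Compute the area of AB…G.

Apply the surveyor's formula: 2A = Σ (x_i·y_{i+1} − x_{i+1}·y_i), indices taken mod 7.
A→B: (-3)(-6) − (-3)(-8) = -6
B→C: (-3)(-15) − (-10)(-6) = -15
C→D: (-10)(-3) − (-13)(-15) = -165
D→E: (-13)(4) − (-14)(-3) = -94
E→F: (-14)(13) − (12)(4) = -230
F→G: (12)(-7) − (10)(13) = -214
G→A: (10)(-8) − (-3)(-7) = -101
Σ = -825
Area = |Σ|/2 = 412.5.

412.5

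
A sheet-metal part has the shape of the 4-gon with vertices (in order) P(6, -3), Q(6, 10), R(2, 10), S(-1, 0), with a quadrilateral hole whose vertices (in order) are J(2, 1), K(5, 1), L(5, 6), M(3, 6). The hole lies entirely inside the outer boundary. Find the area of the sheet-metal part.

53

Outer boundary:
Σ = (78) + (40) + (10) + (3) = 131
Area = |Σ|/2 = 65.5.
Hole:
Apply the shoelace (surveyor's) formula: 2A = Σ (x_i·y_{i+1} − x_{i+1}·y_i), indices taken mod 4.
Cross-terms: -3, 25, 12, -9  ⇒  Σ = 25
Area = |Σ|/2 = 12.5.
Net area = 65.5 − 12.5 = 53.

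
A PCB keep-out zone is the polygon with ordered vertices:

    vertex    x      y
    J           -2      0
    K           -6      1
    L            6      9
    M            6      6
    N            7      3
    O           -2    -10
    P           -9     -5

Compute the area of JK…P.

J→K: (-2)(1) − (-6)(0) = -2
K→L: (-6)(9) − (6)(1) = -60
L→M: (6)(6) − (6)(9) = -18
M→N: (6)(3) − (7)(6) = -24
N→O: (7)(-10) − (-2)(3) = -64
O→P: (-2)(-5) − (-9)(-10) = -80
P→J: (-9)(0) − (-2)(-5) = -10
Σ = -258
Area = |Σ|/2 = 129.

129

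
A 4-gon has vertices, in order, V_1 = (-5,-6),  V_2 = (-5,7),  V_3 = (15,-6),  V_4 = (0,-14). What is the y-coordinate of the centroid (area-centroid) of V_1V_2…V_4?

Apply the shoelace (surveyor's) formula. First the cross-terms c_i = x_i·y_{i+1} − x_{i+1}·y_i:
  -65, -75, -210, -70  ⇒  2A = -420, A = -210.
Then Σ (y_i + y_{i+1})·c_i = 5460, so ȳ = 5460 / (6·(-210)) = -13/3.

-13/3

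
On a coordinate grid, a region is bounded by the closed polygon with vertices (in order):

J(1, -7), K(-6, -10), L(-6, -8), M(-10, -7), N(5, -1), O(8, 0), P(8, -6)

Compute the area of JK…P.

73.5

Apply the surveyor's formula: 2A = Σ (x_i·y_{i+1} − x_{i+1}·y_i), indices taken mod 7.
J→K: (1)(-10) − (-6)(-7) = -52
K→L: (-6)(-8) − (-6)(-10) = -12
L→M: (-6)(-7) − (-10)(-8) = -38
M→N: (-10)(-1) − (5)(-7) = 45
N→O: (5)(0) − (8)(-1) = 8
O→P: (8)(-6) − (8)(0) = -48
P→J: (8)(-7) − (1)(-6) = -50
Σ = -147
Area = |Σ|/2 = 73.5.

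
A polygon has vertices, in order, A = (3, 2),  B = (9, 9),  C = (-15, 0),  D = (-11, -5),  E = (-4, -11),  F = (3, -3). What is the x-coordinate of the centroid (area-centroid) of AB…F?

-687/190

Apply the surveyor's formula. First the cross-terms c_i = x_i·y_{i+1} − x_{i+1}·y_i:
  9, 135, 75, 101, 45, 15  ⇒  2A = 380, A = 190.
Then Σ (x_i + x_{i+1})·c_i = -4122, so x̄ = -4122 / (6·190) = -687/190.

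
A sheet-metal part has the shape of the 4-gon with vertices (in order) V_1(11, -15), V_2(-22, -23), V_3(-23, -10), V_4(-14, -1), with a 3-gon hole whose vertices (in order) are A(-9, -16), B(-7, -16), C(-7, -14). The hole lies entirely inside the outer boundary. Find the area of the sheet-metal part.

392

Outer boundary:
Σ = (-583) + (-309) + (-117) + (221) = -788
Area = |Σ|/2 = 394.
Hole:
Apply the surveyor's formula: 2A = Σ (x_i·y_{i+1} − x_{i+1}·y_i), indices taken mod 3.
Cross-terms: 32, -14, -14  ⇒  Σ = 4
Area = |Σ|/2 = 2.
Net area = 394 − 2 = 392.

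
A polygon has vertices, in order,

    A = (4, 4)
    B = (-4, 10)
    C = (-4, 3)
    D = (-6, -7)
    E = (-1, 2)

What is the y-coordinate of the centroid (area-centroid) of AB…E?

329/99

Apply Gauss's area formula. First the cross-terms c_i = x_i·y_{i+1} − x_{i+1}·y_i:
  56, 28, 46, -19, -12  ⇒  2A = 99, A = 49.5.
Then Σ (y_i + y_{i+1})·c_i = 987, so ȳ = 987 / (6·49.5) = 329/99.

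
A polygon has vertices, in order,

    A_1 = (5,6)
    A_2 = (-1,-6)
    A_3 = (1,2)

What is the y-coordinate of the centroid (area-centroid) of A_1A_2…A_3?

Apply the surveyor's formula. First the cross-terms c_i = x_i·y_{i+1} − x_{i+1}·y_i:
  -24, 4, -4  ⇒  2A = -24, A = -12.
Then Σ (y_i + y_{i+1})·c_i = -48, so ȳ = -48 / (6·(-12)) = 2/3.

2/3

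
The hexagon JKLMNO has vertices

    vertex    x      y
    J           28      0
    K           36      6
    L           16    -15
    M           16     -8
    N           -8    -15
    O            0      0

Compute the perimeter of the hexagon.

116

|JK| = √((8)² + (6)²) = √100 = 10
|KL| = √((-20)² + (-21)²) = √841 = 29
|LM| = √((0)² + (7)²) = √49 = 7
|MN| = √((-24)² + (-7)²) = √625 = 25
|NO| = √((8)² + (15)²) = √289 = 17
|OJ| = √((28)² + (0)²) = √784 = 28
Perimeter = 10 + 29 + 7 + 25 + 17 + 28 = 116.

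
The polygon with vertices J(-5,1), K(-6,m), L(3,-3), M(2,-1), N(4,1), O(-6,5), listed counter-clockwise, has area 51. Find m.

-3

Write out the shoelace sum; only the two edges meeting at K involve m:
2·Area = [((-5)·m − (-6)·1) + ((-6)·(-3) − 3·m)] + 54
       = -8·m + 78 = 102
⇒ m = -3.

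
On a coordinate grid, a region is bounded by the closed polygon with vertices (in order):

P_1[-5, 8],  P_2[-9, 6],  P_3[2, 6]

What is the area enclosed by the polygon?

Apply the shoelace (surveyor's) formula: 2A = Σ (x_i·y_{i+1} − x_{i+1}·y_i), indices taken mod 3.
Σ = (42) + (-66) + (46) = 22
Area = |Σ|/2 = 11.

11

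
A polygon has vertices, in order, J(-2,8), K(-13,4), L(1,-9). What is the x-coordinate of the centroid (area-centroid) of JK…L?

-14/3

Apply the shoelace (surveyor's) formula. First the cross-terms c_i = x_i·y_{i+1} − x_{i+1}·y_i:
  96, 113, -10  ⇒  2A = 199, A = 99.5.
Then Σ (x_i + x_{i+1})·c_i = -2786, so x̄ = -2786 / (6·99.5) = -14/3.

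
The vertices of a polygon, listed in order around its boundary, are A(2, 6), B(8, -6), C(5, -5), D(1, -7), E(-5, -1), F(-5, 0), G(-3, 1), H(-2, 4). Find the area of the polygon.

88

Apply the surveyor's formula: 2A = Σ (x_i·y_{i+1} − x_{i+1}·y_i), indices taken mod 8.
Cross-terms: -60, -10, -30, -36, -5, -5, -10, -20  ⇒  Σ = -176
Area = |Σ|/2 = 88.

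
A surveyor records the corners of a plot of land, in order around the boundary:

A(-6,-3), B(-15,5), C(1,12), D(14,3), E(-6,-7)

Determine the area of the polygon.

Apply the shoelace (surveyor's) formula: 2A = Σ (x_i·y_{i+1} − x_{i+1}·y_i), indices taken mod 5.
Σ = (-75) + (-185) + (-165) + (-80) + (-24) = -529
Area = |Σ|/2 = 264.5.

264.5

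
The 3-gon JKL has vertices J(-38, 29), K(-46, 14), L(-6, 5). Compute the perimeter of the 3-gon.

|JK| = √((-8)² + (-15)²) = √289 = 17
|KL| = √((40)² + (-9)²) = √1681 = 41
|LJ| = √((-32)² + (24)²) = √1600 = 40
Perimeter = 17 + 41 + 40 = 98.

98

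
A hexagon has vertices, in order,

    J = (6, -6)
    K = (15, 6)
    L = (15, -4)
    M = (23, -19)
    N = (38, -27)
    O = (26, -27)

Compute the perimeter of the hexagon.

|JK| = √((9)² + (12)²) = √225 = 15
|KL| = √((0)² + (-10)²) = √100 = 10
|LM| = √((8)² + (-15)²) = √289 = 17
|MN| = √((15)² + (-8)²) = √289 = 17
|NO| = √((-12)² + (0)²) = √144 = 12
|OJ| = √((-20)² + (21)²) = √841 = 29
Perimeter = 15 + 10 + 17 + 17 + 12 + 29 = 100.

100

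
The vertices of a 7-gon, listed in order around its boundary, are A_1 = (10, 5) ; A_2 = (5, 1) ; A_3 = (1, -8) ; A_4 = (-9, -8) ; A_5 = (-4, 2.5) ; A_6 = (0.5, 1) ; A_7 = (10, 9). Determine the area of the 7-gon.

120.625

Apply the shoelace formula: 2A = Σ (x_i·y_{i+1} − x_{i+1}·y_i), indices taken mod 7.
A_1→A_2: (10)(1) − (5)(5) = -15
A_2→A_3: (5)(-8) − (1)(1) = -41
A_3→A_4: (1)(-8) − (-9)(-8) = -80
A_4→A_5: (-9)(2.5) − (-4)(-8) = -54.5
A_5→A_6: (-4)(1) − (0.5)(2.5) = -5.25
A_6→A_7: (0.5)(9) − (10)(1) = -5.5
A_7→A_1: (10)(5) − (10)(9) = -40
Σ = -241.25
Area = |Σ|/2 = 120.625.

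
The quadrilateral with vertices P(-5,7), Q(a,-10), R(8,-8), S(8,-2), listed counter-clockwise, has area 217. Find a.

The doubled signed area Σ (x_i y_{i+1} − x_{i+1} y_i) is linear in a.
With a=0 it equals 224; the coefficient of a is -15 (from the two edges through Q).
So -15·a + 224 = 2·217 = 434 ⇒ a = -14.

-14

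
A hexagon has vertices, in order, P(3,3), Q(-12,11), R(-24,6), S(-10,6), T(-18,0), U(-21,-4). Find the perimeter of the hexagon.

84

|PQ| = √((-15)² + (8)²) = √289 = 17
|QR| = √((-12)² + (-5)²) = √169 = 13
|RS| = √((14)² + (0)²) = √196 = 14
|ST| = √((-8)² + (-6)²) = √100 = 10
|TU| = √((-3)² + (-4)²) = √25 = 5
|UP| = √((24)² + (7)²) = √625 = 25
Perimeter = 17 + 13 + 14 + 10 + 5 + 25 = 84.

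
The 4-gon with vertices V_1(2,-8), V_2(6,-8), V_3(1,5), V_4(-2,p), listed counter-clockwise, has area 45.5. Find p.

5

The doubled signed area Σ (x_i y_{i+1} − x_{i+1} y_i) is linear in p.
With p=0 it equals 96; the coefficient of p is -1 (from the two edges through V_4).
So -1·p + 96 = 2·45.5 = 91 ⇒ p = 5.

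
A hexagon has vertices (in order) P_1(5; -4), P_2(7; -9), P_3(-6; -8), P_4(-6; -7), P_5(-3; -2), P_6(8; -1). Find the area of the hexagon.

Apply the surveyor's formula: 2A = Σ (x_i·y_{i+1} − x_{i+1}·y_i), indices taken mod 6.
Σ = (-17) + (-110) + (-6) + (-9) + (19) + (-27) = -150
Area = |Σ|/2 = 75.

75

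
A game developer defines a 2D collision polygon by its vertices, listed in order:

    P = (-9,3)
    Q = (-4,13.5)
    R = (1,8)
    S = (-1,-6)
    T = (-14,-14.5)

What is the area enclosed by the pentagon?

197.5

Cross-terms: -109.5, -45.5, 2, -69.5, -172.5  ⇒  Σ = -395
Area = |Σ|/2 = 197.5.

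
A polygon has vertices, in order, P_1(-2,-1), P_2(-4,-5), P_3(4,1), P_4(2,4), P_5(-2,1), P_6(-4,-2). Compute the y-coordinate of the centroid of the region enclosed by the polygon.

2/27

Apply the shoelace (surveyor's) formula. First the cross-terms c_i = x_i·y_{i+1} − x_{i+1}·y_i:
  6, 16, 14, 10, 8, 0  ⇒  2A = 54, A = 27.
Then Σ (y_i + y_{i+1})·c_i = 12, so ȳ = 12 / (6·27) = 2/27.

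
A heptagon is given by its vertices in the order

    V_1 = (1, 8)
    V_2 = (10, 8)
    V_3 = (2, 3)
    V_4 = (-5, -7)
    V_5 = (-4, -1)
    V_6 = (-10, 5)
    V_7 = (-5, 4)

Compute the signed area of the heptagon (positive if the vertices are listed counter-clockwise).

-84.5

Apply the shoelace formula: 2A = Σ (x_i·y_{i+1} − x_{i+1}·y_i), indices taken mod 7.
V_1→V_2: (1)(8) − (10)(8) = -72
V_2→V_3: (10)(3) − (2)(8) = 14
V_3→V_4: (2)(-7) − (-5)(3) = 1
V_4→V_5: (-5)(-1) − (-4)(-7) = -23
V_5→V_6: (-4)(5) − (-10)(-1) = -30
V_6→V_7: (-10)(4) − (-5)(5) = -15
V_7→V_1: (-5)(8) − (1)(4) = -44
Σ = -169
Signed area = Σ/2 = -84.5 (negative ⇒ clockwise traversal).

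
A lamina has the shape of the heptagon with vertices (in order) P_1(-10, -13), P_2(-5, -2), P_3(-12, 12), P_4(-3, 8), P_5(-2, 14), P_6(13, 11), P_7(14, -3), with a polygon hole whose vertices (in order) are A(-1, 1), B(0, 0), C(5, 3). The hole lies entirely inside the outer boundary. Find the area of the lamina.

Outer boundary:
Apply the shoelace formula: 2A = Σ (x_i·y_{i+1} − x_{i+1}·y_i), indices taken mod 7.
Σ = (-45) + (-84) + (-60) + (-26) + (-204) + (-193) + (-212) = -824
Area = |Σ|/2 = 412.
Hole:
A→B: (-1)(0) − (0)(1) = 0
B→C: (0)(3) − (5)(0) = 0
C→A: (5)(1) − (-1)(3) = 8
Σ = 8
Area = |Σ|/2 = 4.
Net area = 412 − 4 = 408.

408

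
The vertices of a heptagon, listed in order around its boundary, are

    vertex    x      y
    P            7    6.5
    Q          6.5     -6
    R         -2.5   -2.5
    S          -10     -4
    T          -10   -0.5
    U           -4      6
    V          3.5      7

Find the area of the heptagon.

151.375

Apply Gauss's area formula: 2A = Σ (x_i·y_{i+1} − x_{i+1}·y_i), indices taken mod 7.
Σ = (-84.25) + (-31.25) + (-15) + (-35) + (-62) + (-49) + (-26.25) = -302.75
Area = |Σ|/2 = 151.375.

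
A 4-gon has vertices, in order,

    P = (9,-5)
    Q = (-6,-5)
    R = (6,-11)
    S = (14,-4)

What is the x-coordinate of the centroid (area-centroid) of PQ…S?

59/13

Apply the surveyor's formula. First the cross-terms c_i = x_i·y_{i+1} − x_{i+1}·y_i:
  -75, 96, 130, -34  ⇒  2A = 117, A = 58.5.
Then Σ (x_i + x_{i+1})·c_i = 1593, so x̄ = 1593 / (6·58.5) = 59/13.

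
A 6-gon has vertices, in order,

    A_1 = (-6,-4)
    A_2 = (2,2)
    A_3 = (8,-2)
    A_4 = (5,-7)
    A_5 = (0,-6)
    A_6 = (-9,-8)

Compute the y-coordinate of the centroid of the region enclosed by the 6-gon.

-856/249

Apply the surveyor's formula. First the cross-terms c_i = x_i·y_{i+1} − x_{i+1}·y_i:
  -4, -20, -46, -30, -54, -12  ⇒  2A = -166, A = -83.
Then Σ (y_i + y_{i+1})·c_i = 1712, so ȳ = 1712 / (6·(-83)) = -856/249.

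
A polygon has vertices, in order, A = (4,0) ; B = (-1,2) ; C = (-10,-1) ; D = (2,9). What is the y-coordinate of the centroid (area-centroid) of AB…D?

991/285

Apply the shoelace formula. First the cross-terms c_i = x_i·y_{i+1} − x_{i+1}·y_i:
  8, 21, -88, -36  ⇒  2A = -95, A = -47.5.
Then Σ (y_i + y_{i+1})·c_i = -991, so ȳ = -991 / (6·(-47.5)) = 991/285.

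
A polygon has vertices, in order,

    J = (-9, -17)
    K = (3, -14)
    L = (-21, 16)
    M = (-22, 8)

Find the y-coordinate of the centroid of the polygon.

Apply the surveyor's formula. First the cross-terms c_i = x_i·y_{i+1} − x_{i+1}·y_i:
  177, -246, 184, 446  ⇒  2A = 561, A = 280.5.
Then Σ (y_i + y_{i+1})·c_i = -5577, so ȳ = -5577 / (6·280.5) = -169/51.

-169/51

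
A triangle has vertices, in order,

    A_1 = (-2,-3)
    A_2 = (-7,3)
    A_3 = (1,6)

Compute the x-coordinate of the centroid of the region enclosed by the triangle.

-8/3

Apply the shoelace (surveyor's) formula. First the cross-terms c_i = x_i·y_{i+1} − x_{i+1}·y_i:
  -27, -45, 9  ⇒  2A = -63, A = -31.5.
Then Σ (x_i + x_{i+1})·c_i = 504, so x̄ = 504 / (6·(-31.5)) = -8/3.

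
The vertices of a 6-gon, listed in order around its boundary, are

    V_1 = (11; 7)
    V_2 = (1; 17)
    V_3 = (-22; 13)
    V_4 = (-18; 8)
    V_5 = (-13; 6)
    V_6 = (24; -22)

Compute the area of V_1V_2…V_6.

Σ = (180) + (387) + (58) + (-4) + (142) + (410) = 1173
Area = |Σ|/2 = 586.5.

586.5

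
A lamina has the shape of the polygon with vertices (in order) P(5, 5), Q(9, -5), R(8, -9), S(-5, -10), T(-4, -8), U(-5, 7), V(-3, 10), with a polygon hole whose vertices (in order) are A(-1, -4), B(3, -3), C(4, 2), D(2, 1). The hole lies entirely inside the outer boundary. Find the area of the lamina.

Outer boundary:
Apply Gauss's area formula: 2A = Σ (x_i·y_{i+1} − x_{i+1}·y_i), indices taken mod 7.
Σ = (-70) + (-41) + (-125) + (0) + (-68) + (-29) + (-65) = -398
Area = |Σ|/2 = 199.
Hole:
Cross-terms: 15, 18, 0, -7  ⇒  Σ = 26
Area = |Σ|/2 = 13.
Net area = 199 − 13 = 186.

186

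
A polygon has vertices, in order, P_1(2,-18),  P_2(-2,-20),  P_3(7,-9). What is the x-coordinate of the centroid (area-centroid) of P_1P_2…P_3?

7/3

Apply the shoelace formula. First the cross-terms c_i = x_i·y_{i+1} − x_{i+1}·y_i:
  -76, 158, -108  ⇒  2A = -26, A = -13.
Then Σ (x_i + x_{i+1})·c_i = -182, so x̄ = -182 / (6·(-13)) = 7/3.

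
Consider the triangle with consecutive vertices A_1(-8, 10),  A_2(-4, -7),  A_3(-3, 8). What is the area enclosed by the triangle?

Apply the shoelace (surveyor's) formula: 2A = Σ (x_i·y_{i+1} − x_{i+1}·y_i), indices taken mod 3.
Cross-terms: 96, -53, 34  ⇒  Σ = 77
Area = |Σ|/2 = 38.5.

38.5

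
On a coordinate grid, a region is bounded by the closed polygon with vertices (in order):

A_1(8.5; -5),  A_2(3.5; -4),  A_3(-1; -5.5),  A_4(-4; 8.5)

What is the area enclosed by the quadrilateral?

Apply the shoelace formula: 2A = Σ (x_i·y_{i+1} − x_{i+1}·y_i), indices taken mod 4.
Σ = (-16.5) + (-23.25) + (-30.5) + (-52.25) = -122.5
Area = |Σ|/2 = 61.25.

61.25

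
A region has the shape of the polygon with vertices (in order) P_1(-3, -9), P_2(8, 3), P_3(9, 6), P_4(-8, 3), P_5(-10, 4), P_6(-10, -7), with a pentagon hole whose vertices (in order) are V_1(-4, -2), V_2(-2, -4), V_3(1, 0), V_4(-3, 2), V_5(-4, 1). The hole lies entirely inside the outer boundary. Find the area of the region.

Outer boundary:
Σ = (63) + (21) + (75) + (-2) + (110) + (69) = 336
Area = |Σ|/2 = 168.
Hole:
Apply the shoelace (surveyor's) formula: 2A = Σ (x_i·y_{i+1} − x_{i+1}·y_i), indices taken mod 5.
Σ = (12) + (4) + (2) + (5) + (12) = 35
Area = |Σ|/2 = 17.5.
Net area = 168 − 17.5 = 150.5.

150.5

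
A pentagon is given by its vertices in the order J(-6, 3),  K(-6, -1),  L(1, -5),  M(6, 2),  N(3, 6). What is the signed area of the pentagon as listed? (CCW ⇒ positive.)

Apply the shoelace (surveyor's) formula: 2A = Σ (x_i·y_{i+1} − x_{i+1}·y_i), indices taken mod 5.
Σ = (24) + (31) + (32) + (30) + (45) = 162
Signed area = Σ/2 = 81 (positive ⇒ counter-clockwise traversal).

81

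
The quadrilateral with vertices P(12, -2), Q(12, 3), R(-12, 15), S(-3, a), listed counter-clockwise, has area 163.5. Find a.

0

The doubled signed area Σ (x_i y_{i+1} − x_{i+1} y_i) is linear in a.
With a=0 it equals 327; the coefficient of a is -24 (from the two edges through S).
So -24·a + 327 = 2·163.5 = 327 ⇒ a = 0.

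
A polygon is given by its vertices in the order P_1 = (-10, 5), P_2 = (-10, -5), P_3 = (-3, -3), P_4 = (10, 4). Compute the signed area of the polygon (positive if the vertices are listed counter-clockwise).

111.5

Apply Gauss's area formula: 2A = Σ (x_i·y_{i+1} − x_{i+1}·y_i), indices taken mod 4.
Σ = (100) + (15) + (18) + (90) = 223
Signed area = Σ/2 = 111.5 (positive ⇒ counter-clockwise traversal).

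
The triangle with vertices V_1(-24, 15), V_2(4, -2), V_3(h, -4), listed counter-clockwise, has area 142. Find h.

Write out the shoelace sum; only the two edges meeting at V_3 involve h:
2·Area = [(4·(-4) − h·(-2)) + (h·15 − (-24)·(-4))] + -12
       = 17·h + -124 = 284
⇒ h = 24.

24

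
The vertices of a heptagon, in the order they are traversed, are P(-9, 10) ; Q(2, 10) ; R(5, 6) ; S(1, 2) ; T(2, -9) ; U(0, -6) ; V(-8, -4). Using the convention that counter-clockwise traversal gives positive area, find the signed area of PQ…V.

Apply the shoelace formula: 2A = Σ (x_i·y_{i+1} − x_{i+1}·y_i), indices taken mod 7.
P→Q: (-9)(10) − (2)(10) = -110
Q→R: (2)(6) − (5)(10) = -38
R→S: (5)(2) − (1)(6) = 4
S→T: (1)(-9) − (2)(2) = -13
T→U: (2)(-6) − (0)(-9) = -12
U→V: (0)(-4) − (-8)(-6) = -48
V→P: (-8)(10) − (-9)(-4) = -116
Σ = -333
Signed area = Σ/2 = -166.5 (negative ⇒ clockwise traversal).

-166.5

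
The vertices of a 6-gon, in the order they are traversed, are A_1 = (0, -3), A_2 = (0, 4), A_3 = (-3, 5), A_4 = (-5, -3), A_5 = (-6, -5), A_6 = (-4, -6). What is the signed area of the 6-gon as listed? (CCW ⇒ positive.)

40.5

Apply the shoelace formula: 2A = Σ (x_i·y_{i+1} − x_{i+1}·y_i), indices taken mod 6.
A_1→A_2: (0)(4) − (0)(-3) = 0
A_2→A_3: (0)(5) − (-3)(4) = 12
A_3→A_4: (-3)(-3) − (-5)(5) = 34
A_4→A_5: (-5)(-5) − (-6)(-3) = 7
A_5→A_6: (-6)(-6) − (-4)(-5) = 16
A_6→A_1: (-4)(-3) − (0)(-6) = 12
Σ = 81
Signed area = Σ/2 = 40.5 (positive ⇒ counter-clockwise traversal).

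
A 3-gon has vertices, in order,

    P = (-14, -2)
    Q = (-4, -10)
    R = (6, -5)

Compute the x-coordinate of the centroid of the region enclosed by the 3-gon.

Apply the shoelace (surveyor's) formula. First the cross-terms c_i = x_i·y_{i+1} − x_{i+1}·y_i:
  132, 80, -82  ⇒  2A = 130, A = 65.
Then Σ (x_i + x_{i+1})·c_i = -1560, so x̄ = -1560 / (6·65) = -4.

-4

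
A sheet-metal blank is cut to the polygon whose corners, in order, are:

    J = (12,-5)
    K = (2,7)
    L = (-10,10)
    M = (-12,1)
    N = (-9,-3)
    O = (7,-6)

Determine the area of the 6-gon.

225.5

Apply the surveyor's formula: 2A = Σ (x_i·y_{i+1} − x_{i+1}·y_i), indices taken mod 6.
Cross-terms: 94, 90, 110, 45, 75, 37  ⇒  Σ = 451
Area = |Σ|/2 = 225.5.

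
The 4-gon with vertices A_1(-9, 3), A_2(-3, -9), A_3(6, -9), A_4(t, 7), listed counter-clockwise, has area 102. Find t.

-6

Write out the shoelace sum; only the two edges meeting at A_4 involve t:
2·Area = [(6·7 − t·(-9)) + (t·3 − (-9)·7)] + 171
       = 12·t + 276 = 204
⇒ t = -6.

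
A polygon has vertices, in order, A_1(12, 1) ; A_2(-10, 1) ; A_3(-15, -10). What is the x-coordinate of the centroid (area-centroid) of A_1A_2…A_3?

-13/3

Apply the shoelace formula. First the cross-terms c_i = x_i·y_{i+1} − x_{i+1}·y_i:
  22, 115, 105  ⇒  2A = 242, A = 121.
Then Σ (x_i + x_{i+1})·c_i = -3146, so x̄ = -3146 / (6·121) = -13/3.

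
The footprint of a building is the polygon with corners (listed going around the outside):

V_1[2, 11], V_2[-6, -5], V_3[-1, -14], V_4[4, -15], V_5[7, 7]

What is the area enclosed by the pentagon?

201

Cross-terms: 56, 79, 71, 133, 63  ⇒  Σ = 402
Area = |Σ|/2 = 201.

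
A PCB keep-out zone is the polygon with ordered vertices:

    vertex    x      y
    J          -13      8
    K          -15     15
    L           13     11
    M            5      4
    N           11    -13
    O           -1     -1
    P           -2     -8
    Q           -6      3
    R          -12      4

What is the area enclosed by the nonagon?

325.5

Apply the shoelace (surveyor's) formula: 2A = Σ (x_i·y_{i+1} − x_{i+1}·y_i), indices taken mod 9.
Σ = (-75) + (-360) + (-3) + (-109) + (-24) + (6) + (-54) + (12) + (-44) = -651
Area = |Σ|/2 = 325.5.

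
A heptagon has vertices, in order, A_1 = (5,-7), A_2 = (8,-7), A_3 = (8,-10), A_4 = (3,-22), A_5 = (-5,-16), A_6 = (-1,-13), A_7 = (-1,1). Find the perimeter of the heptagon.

58

|A_1A_2| = √((3)² + (0)²) = √9 = 3
|A_2A_3| = √((0)² + (-3)²) = √9 = 3
|A_3A_4| = √((-5)² + (-12)²) = √169 = 13
|A_4A_5| = √((-8)² + (6)²) = √100 = 10
|A_5A_6| = √((4)² + (3)²) = √25 = 5
|A_6A_7| = √((0)² + (14)²) = √196 = 14
|A_7A_1| = √((6)² + (-8)²) = √100 = 10
Perimeter = 3 + 3 + 13 + 10 + 5 + 14 + 10 = 58.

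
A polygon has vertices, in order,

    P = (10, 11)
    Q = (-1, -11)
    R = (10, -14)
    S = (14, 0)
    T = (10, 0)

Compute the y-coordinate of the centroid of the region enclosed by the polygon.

Apply the shoelace (surveyor's) formula. First the cross-terms c_i = x_i·y_{i+1} − x_{i+1}·y_i:
  -99, 124, 196, 0, 110  ⇒  2A = 331, A = 165.5.
Then Σ (y_i + y_{i+1})·c_i = -4634, so ȳ = -4634 / (6·165.5) = -14/3.

-14/3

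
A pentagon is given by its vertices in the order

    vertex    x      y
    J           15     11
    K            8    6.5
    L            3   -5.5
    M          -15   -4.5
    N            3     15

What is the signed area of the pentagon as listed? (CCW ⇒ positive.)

Apply the shoelace (surveyor's) formula: 2A = Σ (x_i·y_{i+1} − x_{i+1}·y_i), indices taken mod 5.
J→K: (15)(6.5) − (8)(11) = 9.5
K→L: (8)(-5.5) − (3)(6.5) = -63.5
L→M: (3)(-4.5) − (-15)(-5.5) = -96
M→N: (-15)(15) − (3)(-4.5) = -211.5
N→J: (3)(11) − (15)(15) = -192
Σ = -553.5
Signed area = Σ/2 = -276.75 (negative ⇒ clockwise traversal).

-276.75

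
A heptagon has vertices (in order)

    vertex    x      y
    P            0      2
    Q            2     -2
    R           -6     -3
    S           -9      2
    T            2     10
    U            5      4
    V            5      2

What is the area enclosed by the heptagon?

Σ = (-4) + (-18) + (-39) + (-94) + (-42) + (-10) + (10) = -197
Area = |Σ|/2 = 98.5.

98.5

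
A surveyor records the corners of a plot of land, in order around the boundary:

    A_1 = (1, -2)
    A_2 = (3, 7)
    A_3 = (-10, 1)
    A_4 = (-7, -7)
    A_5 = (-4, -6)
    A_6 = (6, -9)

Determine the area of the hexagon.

123

A_1→A_2: (1)(7) − (3)(-2) = 13
A_2→A_3: (3)(1) − (-10)(7) = 73
A_3→A_4: (-10)(-7) − (-7)(1) = 77
A_4→A_5: (-7)(-6) − (-4)(-7) = 14
A_5→A_6: (-4)(-9) − (6)(-6) = 72
A_6→A_1: (6)(-2) − (1)(-9) = -3
Σ = 246
Area = |Σ|/2 = 123.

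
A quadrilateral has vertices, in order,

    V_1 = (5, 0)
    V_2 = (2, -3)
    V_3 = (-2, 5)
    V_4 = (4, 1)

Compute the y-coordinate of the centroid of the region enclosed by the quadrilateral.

14/19

Apply the surveyor's formula. First the cross-terms c_i = x_i·y_{i+1} − x_{i+1}·y_i:
  -15, 4, -22, -5  ⇒  2A = -38, A = -19.
Then Σ (y_i + y_{i+1})·c_i = -84, so ȳ = -84 / (6·(-19)) = 14/19.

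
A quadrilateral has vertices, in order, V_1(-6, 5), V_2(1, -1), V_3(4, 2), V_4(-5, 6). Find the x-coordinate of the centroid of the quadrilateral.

-5/6

Apply the surveyor's formula. First the cross-terms c_i = x_i·y_{i+1} − x_{i+1}·y_i:
  1, 6, 34, 11  ⇒  2A = 52, A = 26.
Then Σ (x_i + x_{i+1})·c_i = -130, so x̄ = -130 / (6·26) = -5/6.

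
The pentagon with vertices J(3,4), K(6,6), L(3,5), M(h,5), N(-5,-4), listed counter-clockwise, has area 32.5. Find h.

Write out the shoelace sum; only the two edges meeting at M involve h:
2·Area = [(3·5 − h·5) + (h·(-4) − (-5)·5)] + -2
       = -9·h + 38 = 65
⇒ h = -3.

-3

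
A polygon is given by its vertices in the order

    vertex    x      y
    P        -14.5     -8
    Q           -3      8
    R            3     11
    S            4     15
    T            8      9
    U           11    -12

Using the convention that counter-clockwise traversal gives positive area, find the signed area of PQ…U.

-368.5

Σ = (-140) + (-57) + (1) + (-84) + (-195) + (-262) = -737
Signed area = Σ/2 = -368.5 (negative ⇒ clockwise traversal).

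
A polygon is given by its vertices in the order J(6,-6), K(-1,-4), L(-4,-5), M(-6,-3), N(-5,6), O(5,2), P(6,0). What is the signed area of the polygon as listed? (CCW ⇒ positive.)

-99

Apply the shoelace (surveyor's) formula: 2A = Σ (x_i·y_{i+1} − x_{i+1}·y_i), indices taken mod 7.
Σ = (-30) + (-11) + (-18) + (-51) + (-40) + (-12) + (-36) = -198
Signed area = Σ/2 = -99 (negative ⇒ clockwise traversal).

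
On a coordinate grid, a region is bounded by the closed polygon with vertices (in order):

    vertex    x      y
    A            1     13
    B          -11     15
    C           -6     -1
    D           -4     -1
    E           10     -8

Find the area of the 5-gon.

220.5

Σ = (158) + (101) + (2) + (42) + (138) = 441
Area = |Σ|/2 = 220.5.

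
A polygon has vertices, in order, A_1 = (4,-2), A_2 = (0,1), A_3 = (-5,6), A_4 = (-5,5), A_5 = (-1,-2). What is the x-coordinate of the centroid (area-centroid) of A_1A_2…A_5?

-119/117

Apply Gauss's area formula. First the cross-terms c_i = x_i·y_{i+1} − x_{i+1}·y_i:
  4, 5, 5, 15, 10  ⇒  2A = 39, A = 19.5.
Then Σ (x_i + x_{i+1})·c_i = -119, so x̄ = -119 / (6·19.5) = -119/117.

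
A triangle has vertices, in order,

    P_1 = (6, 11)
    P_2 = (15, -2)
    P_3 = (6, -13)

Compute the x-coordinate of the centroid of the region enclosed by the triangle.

9

Apply the shoelace formula. First the cross-terms c_i = x_i·y_{i+1} − x_{i+1}·y_i:
  -177, -183, 144  ⇒  2A = -216, A = -108.
Then Σ (x_i + x_{i+1})·c_i = -5832, so x̄ = -5832 / (6·(-108)) = 9.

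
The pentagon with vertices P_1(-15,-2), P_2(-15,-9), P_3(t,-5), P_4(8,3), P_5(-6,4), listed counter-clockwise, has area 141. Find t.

-5

Write out the shoelace sum; only the two edges meeting at P_3 involve t:
2·Area = [((-15)·(-5) − t·(-9)) + (t·3 − 8·(-5))] + 227
       = 12·t + 342 = 282
⇒ t = -5.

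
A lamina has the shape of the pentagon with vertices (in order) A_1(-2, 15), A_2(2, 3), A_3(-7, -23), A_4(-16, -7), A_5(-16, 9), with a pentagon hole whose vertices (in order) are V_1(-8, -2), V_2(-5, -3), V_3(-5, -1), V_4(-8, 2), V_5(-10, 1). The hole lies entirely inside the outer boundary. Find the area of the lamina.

416

Outer boundary:
Σ = (-36) + (-25) + (-319) + (-256) + (-222) = -858
Area = |Σ|/2 = 429.
Hole:
Apply the surveyor's formula: 2A = Σ (x_i·y_{i+1} − x_{i+1}·y_i), indices taken mod 5.
Σ = (14) + (-10) + (-18) + (12) + (28) = 26
Area = |Σ|/2 = 13.
Net area = 429 − 13 = 416.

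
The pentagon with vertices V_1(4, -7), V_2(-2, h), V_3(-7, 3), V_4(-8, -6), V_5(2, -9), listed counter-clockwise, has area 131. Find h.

10

The doubled signed area Σ (x_i y_{i+1} − x_{i+1} y_i) is linear in h.
With h=0 it equals 152; the coefficient of h is 11 (from the two edges through V_2).
So 11·h + 152 = 2·131 = 262 ⇒ h = 10.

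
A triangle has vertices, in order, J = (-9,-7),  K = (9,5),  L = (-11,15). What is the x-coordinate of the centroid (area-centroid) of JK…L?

-11/3

Apply the shoelace formula. First the cross-terms c_i = x_i·y_{i+1} − x_{i+1}·y_i:
  18, 190, 212  ⇒  2A = 420, A = 210.
Then Σ (x_i + x_{i+1})·c_i = -4620, so x̄ = -4620 / (6·210) = -11/3.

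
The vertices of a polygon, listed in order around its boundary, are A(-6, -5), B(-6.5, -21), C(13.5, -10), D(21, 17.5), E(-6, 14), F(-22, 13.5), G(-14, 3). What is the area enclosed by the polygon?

Apply the shoelace formula: 2A = Σ (x_i·y_{i+1} − x_{i+1}·y_i), indices taken mod 7.
Σ = (93.5) + (348.5) + (446.25) + (399) + (227) + (123) + (88) = 1725.25
Area = |Σ|/2 = 862.625.

862.625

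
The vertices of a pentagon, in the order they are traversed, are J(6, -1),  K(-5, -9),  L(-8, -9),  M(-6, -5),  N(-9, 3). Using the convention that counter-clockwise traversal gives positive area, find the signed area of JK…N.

Σ = (-59) + (-27) + (-14) + (-63) + (-9) = -172
Signed area = Σ/2 = -86 (negative ⇒ clockwise traversal).

-86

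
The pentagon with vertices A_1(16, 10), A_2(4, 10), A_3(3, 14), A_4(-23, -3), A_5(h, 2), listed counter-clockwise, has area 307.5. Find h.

18

The doubled signed area Σ (x_i y_{i+1} − x_{i+1} y_i) is linear in h.
With h=0 it equals 381; the coefficient of h is 13 (from the two edges through A_5).
So 13·h + 381 = 2·307.5 = 615 ⇒ h = 18.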